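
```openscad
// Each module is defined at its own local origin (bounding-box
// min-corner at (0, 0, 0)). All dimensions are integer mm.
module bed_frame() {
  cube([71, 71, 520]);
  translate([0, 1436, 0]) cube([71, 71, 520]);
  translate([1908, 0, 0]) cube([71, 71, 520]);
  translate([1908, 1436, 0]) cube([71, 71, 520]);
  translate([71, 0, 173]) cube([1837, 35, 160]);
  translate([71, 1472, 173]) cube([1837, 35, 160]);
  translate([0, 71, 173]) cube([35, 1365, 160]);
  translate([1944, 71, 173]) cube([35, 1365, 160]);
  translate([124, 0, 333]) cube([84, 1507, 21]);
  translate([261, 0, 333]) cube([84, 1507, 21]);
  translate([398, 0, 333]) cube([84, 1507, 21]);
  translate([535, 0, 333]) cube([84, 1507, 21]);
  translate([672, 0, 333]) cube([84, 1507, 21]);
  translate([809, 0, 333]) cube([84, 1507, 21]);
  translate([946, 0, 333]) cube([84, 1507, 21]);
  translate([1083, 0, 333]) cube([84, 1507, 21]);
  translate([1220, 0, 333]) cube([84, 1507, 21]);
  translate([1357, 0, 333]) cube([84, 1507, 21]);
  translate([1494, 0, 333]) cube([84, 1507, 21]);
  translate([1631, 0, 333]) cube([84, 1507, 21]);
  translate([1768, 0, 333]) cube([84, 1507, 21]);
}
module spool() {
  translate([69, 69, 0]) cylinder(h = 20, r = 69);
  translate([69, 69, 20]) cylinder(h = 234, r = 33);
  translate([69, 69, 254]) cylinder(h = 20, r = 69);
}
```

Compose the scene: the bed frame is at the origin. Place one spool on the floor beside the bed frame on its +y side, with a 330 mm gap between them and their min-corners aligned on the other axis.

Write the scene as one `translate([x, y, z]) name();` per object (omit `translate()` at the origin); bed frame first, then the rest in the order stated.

bed_frame();
translate([0, 1837, 0]) spool();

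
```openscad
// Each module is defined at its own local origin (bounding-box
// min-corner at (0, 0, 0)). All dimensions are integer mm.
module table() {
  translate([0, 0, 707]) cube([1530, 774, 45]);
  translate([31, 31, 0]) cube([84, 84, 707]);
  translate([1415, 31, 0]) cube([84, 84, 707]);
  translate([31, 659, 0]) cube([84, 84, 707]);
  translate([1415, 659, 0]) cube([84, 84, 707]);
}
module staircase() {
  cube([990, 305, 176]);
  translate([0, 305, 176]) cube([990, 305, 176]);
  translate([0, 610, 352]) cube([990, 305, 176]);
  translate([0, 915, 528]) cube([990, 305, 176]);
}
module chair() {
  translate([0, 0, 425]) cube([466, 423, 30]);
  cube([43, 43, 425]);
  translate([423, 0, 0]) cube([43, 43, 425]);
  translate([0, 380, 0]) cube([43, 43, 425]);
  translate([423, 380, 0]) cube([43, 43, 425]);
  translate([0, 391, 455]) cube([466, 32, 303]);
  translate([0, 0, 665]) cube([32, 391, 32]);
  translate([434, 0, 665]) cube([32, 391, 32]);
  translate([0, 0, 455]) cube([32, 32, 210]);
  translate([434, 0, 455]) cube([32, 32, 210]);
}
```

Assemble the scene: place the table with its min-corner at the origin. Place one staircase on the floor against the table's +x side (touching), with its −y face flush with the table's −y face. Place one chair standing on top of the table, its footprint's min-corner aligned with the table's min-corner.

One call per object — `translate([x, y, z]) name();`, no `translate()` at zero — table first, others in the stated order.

table();
translate([1530, 0, 0]) staircase();
translate([0, 0, 752]) chair();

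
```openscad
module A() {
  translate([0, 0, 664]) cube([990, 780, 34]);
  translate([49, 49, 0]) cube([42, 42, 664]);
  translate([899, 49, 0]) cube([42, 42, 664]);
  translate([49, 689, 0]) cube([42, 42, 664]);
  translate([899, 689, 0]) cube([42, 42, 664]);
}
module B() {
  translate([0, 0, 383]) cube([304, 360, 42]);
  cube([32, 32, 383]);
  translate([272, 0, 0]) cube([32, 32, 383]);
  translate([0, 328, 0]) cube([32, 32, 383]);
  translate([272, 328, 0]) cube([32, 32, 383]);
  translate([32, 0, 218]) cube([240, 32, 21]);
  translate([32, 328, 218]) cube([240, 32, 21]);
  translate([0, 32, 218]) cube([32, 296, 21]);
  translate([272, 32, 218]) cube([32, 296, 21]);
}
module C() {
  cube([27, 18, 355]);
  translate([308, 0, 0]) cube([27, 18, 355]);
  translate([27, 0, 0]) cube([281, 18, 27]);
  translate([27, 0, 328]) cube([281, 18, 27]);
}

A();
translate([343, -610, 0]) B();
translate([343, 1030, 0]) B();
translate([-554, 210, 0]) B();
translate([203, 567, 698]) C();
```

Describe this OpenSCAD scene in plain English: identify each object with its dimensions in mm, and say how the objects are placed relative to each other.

A is a rectangular dining table. The top is 990×780×34 mm with its upper surface at z = 698 mm. It stands on four 42×42 mm square legs, each inset 49 mm from the nearest pair of top edges, running from the floor to the underside of the top.

B is a four-legged stool. The seat is a 304×360×42 mm slab whose top surface is at z = 425 mm; four square legs, each 32×32 mm in cross-section, run from the floor (z = 0) to the underside of the seat, each flush with a corner of the seat. Four stretchers, 32 mm wide and 21 mm tall, connect adjacent legs with their undersides at z = 218 mm, each running between the inner faces of the legs it joins and aligned with the legs' outer faces on the other axis.

C is a picture frame with a 281×301 mm rectangular opening (x by z) and a uniform 27 mm border on every side. Frame depth is 18 mm along y. It is built from two vertical stiles running the full outside height and two horizontal rails spanning the gap between the stiles.

Three stools sit around the table at the −y, +y, −x sides. The picture frame is on top of the table.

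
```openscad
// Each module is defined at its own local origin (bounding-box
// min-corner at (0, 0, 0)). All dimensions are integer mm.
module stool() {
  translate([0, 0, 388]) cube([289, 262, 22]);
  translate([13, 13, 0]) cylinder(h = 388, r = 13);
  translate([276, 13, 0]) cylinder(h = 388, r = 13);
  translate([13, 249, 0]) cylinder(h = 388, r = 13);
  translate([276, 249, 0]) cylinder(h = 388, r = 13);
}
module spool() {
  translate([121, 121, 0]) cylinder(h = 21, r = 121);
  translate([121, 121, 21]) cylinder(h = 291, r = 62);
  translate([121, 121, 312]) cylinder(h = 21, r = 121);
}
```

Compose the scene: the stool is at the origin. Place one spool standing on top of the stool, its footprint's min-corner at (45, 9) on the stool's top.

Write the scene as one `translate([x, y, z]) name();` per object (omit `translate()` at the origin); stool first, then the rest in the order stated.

stool();
translate([45, 9, 410]) spool();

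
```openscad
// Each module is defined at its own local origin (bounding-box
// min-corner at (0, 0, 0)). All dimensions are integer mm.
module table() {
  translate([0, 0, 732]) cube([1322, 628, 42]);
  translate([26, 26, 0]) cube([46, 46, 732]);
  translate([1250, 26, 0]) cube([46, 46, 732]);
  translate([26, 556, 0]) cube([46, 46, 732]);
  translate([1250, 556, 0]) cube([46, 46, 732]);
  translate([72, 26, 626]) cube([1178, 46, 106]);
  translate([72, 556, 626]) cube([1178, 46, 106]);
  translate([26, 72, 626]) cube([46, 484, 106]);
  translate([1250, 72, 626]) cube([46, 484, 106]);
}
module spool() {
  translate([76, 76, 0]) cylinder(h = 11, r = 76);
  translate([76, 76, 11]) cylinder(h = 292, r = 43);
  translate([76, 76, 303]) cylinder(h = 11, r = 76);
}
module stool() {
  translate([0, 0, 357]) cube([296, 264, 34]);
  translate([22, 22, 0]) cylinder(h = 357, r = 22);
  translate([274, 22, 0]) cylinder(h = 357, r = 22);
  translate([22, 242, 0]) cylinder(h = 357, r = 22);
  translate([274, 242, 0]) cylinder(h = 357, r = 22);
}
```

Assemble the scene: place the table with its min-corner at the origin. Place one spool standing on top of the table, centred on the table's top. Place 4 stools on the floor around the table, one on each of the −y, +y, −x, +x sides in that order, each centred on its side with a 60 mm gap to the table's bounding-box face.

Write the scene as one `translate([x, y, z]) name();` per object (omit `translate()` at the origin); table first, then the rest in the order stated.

table();
translate([585, 238, 774]) spool();
translate([513, -324, 0]) stool();
translate([513, 688, 0]) stool();
translate([-356, 182, 0]) stool();
translate([1382, 182, 0]) stool();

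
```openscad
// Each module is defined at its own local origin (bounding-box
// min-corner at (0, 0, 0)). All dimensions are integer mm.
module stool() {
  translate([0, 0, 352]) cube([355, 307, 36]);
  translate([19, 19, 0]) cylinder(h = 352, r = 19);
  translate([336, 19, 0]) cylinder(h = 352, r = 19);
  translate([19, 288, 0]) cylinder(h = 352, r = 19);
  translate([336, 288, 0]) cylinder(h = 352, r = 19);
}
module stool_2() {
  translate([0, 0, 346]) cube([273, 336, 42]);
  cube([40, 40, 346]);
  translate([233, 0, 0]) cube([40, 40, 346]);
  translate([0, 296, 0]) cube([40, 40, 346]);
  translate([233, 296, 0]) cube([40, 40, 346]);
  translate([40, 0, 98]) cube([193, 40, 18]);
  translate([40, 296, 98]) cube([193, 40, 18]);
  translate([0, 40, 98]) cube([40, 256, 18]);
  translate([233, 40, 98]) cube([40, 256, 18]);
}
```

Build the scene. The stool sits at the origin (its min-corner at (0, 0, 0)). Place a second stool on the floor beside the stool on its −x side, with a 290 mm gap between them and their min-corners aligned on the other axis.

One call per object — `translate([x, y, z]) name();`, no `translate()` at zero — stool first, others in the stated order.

stool();
translate([-563, 0, 0]) stool_2();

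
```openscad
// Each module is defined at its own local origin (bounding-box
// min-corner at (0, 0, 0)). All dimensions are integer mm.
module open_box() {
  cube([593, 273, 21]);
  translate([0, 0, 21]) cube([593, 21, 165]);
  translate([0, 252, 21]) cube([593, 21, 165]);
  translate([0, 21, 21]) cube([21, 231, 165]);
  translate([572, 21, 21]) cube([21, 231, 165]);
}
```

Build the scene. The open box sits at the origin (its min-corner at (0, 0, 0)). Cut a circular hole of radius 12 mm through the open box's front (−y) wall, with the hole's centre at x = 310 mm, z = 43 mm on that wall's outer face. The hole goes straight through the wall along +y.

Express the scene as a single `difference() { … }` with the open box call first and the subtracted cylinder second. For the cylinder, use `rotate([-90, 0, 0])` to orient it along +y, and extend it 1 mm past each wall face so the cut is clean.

difference() {
  open_box();
  translate([310, -1, 43]) rotate([-90, 0, 0]) cylinder(h = 23, r = 12);
}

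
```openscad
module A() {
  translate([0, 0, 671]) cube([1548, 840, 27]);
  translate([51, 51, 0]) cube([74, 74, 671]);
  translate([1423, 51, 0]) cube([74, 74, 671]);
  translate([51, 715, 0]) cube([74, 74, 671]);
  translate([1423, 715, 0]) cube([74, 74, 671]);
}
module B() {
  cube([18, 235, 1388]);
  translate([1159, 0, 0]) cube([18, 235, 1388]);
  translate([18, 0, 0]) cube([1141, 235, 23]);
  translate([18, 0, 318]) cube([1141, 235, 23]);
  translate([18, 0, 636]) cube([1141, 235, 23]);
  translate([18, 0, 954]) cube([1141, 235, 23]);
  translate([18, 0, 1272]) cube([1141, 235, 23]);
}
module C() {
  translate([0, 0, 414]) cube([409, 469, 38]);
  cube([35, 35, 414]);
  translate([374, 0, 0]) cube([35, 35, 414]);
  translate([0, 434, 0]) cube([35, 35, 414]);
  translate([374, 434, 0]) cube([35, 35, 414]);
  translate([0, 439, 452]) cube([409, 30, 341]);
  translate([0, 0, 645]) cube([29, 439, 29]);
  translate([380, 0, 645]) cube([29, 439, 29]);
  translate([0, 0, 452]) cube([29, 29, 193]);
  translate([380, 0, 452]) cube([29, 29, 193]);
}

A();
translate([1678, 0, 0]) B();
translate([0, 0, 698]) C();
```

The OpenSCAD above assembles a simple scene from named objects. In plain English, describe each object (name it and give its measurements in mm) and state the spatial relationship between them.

A is a rectangular dining table. The top is 1548×840×27 mm with its upper surface at z = 698 mm. It stands on four 74×74 mm square legs, each inset 51 mm from the nearest pair of top edges, running from the floor to the underside of the top.

B is an open bookshelf. Two side panels, each 18 mm thick, 235 mm deep and 1388 mm tall, stand 1177 mm apart (outside-to-outside). Between them sit 5 shelves, each 23 mm thick and 235 mm deep, spanning the full gap between the sides. The bottom shelf rests on the floor (its underside at z = 0) and the clear gap between one shelf's top and the next shelf's underside is 295 mm.

C is a chair. The seat is a 409×469×38 mm slab with its top at z = 452 mm, on four 35×35 mm corner legs (flush with the seat edges, standing on z = 0). A flat backrest 30 mm thick, 341 mm tall, spans the full seat width and rises from the seat top along its +y edge, rear face flush with the rear of the seat. Two armrests of 29×29 mm section run along each side from the seat's front edge to the front of the backrest, top faces 222 mm above the seat top and outer faces flush with the seat's x-edges; a 29×29 mm post under the front of each armrest stands on the seat at the front corner.

The bookshelf is on the floor beside the table on its +x side. The chair is on top of the table.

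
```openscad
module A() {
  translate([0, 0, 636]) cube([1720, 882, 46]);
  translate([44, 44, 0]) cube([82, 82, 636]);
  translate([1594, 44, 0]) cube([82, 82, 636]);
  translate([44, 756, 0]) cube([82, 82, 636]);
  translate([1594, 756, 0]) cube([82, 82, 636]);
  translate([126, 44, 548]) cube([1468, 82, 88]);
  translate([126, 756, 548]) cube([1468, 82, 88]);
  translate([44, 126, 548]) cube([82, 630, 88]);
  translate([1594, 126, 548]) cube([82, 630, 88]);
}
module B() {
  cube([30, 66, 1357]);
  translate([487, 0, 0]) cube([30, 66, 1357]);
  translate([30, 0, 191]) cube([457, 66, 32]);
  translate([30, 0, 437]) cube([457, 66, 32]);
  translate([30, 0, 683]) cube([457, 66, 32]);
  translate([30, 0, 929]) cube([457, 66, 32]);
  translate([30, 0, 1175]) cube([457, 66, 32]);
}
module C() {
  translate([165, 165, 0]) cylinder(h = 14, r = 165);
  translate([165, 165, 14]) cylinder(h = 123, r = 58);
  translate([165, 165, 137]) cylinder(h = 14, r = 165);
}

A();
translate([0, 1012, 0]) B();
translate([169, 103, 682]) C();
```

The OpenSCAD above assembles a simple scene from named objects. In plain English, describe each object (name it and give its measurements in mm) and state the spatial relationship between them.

A is a table: top 1720 mm (x) × 882 mm (y), 46 mm thick, upper face at z = 682 mm, on four 82×82 mm square legs, each inset 44 mm from the nearest pair of top edges, running from z = 0 to the bottom of the top. Four apron rails, 82 mm thick and 88 mm tall, run between adjacent legs with their top edges flush with the underside of the top and their outer faces flush with the legs' outer faces.

B is a wooden ladder with two side rails of 30×66 mm section and 1357 mm height, set 517 mm apart overall. Between them run 5 rectangular rungs (66 mm deep, 32 mm thick), front faces flush with the rails' −y face. The bottom of the first rung is 191 mm above the floor and each subsequent rung is 246 mm higher than the one below.

C is a spool: two coaxial disc flanges of radius 165 mm and thickness 14 mm, joined by a core cylinder of radius 58 mm and height 123 mm. The lower flange rests on z = 0 and the three cylinders share a vertical axis.

The ladder is on the floor beside the table on its +y side. The spool is on top of the table.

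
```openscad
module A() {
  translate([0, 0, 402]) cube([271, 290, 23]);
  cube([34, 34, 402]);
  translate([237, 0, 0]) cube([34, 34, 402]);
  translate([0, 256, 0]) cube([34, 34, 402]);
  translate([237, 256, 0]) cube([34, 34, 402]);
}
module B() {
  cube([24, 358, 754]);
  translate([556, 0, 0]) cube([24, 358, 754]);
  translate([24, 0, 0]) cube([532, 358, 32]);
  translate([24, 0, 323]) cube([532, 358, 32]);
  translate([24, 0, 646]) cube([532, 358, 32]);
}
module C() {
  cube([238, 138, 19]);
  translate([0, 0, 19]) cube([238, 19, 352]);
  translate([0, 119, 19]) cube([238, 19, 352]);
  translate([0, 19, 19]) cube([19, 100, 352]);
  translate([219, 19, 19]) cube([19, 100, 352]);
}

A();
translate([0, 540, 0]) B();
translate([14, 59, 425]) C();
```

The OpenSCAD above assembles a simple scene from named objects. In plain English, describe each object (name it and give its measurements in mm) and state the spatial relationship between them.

A is a simple wooden stool: a rectangular seat 271 mm (x) by 290 mm (y), 23 mm thick, top face at z = 425 mm, on four square legs, each 34×34 mm in cross-section. The legs rest on z = 0, each flush with a corner of the seat.

B is an open bookshelf. Two side panels, each 24 mm thick, 358 mm deep and 754 mm tall, stand 580 mm apart (outside-to-outside). Between them sit 3 shelves, each 32 mm thick and 358 mm deep, spanning the full gap between the sides. The bottom shelf rests on the floor (its underside at z = 0) and the clear gap between one shelf's top and the next shelf's underside is 291 mm.

C is an open storage box with external size 238×138×371 mm and wall thickness 19 mm (the base is also 19 mm thick). The base covers the whole footprint; the four walls stand on the base, with the y-facing walls full-width and the x-facing walls fitting between their inner faces.

The bookshelf is on the floor beside the stool on its +y side. The open box is on top of the stool.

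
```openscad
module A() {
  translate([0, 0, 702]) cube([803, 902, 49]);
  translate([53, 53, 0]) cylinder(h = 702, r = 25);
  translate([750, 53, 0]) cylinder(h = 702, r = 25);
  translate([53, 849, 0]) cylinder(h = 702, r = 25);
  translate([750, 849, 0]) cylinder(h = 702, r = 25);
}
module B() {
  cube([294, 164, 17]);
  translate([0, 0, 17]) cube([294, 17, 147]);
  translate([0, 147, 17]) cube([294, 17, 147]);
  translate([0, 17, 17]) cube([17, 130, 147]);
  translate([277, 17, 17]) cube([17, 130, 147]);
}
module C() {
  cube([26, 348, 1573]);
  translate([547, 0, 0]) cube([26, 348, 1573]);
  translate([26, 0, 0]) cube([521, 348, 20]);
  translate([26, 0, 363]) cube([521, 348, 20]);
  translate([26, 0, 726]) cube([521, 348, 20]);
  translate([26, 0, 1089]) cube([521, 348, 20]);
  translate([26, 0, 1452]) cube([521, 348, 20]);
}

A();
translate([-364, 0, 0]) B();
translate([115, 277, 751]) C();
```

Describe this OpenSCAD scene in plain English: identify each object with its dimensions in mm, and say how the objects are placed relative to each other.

A is a rectangular dining table. The top is 803×902×49 mm with its upper surface at z = 751 mm. It stands on four round legs of 50 mm diameter, each leg's bounding box inset 28 mm from the nearest pair of top edges, running from the floor to the underside of the top.

B is an open-topped rectangular box: outside dimensions 294×164×164 mm, with a uniform wall and base thickness of 17 mm. The base is a full 294×164 slab on the floor; four walls sit on top of the base. The front and back walls (the −y and +y sides) span the full width; the two side walls fit between them.

C is a bookshelf 573 mm wide overall, 348 mm deep and 1573 mm tall. The two sides are 26 mm thick vertical panels. 5 horizontal shelves of 20 mm thickness span between the inner faces of the sides; the lowest shelf sits on the floor and shelves are stacked with a clear vertical gap of 343 mm between each pair.

The open box is on the floor beside the table on its −x side. The bookshelf is on top of the table, centred.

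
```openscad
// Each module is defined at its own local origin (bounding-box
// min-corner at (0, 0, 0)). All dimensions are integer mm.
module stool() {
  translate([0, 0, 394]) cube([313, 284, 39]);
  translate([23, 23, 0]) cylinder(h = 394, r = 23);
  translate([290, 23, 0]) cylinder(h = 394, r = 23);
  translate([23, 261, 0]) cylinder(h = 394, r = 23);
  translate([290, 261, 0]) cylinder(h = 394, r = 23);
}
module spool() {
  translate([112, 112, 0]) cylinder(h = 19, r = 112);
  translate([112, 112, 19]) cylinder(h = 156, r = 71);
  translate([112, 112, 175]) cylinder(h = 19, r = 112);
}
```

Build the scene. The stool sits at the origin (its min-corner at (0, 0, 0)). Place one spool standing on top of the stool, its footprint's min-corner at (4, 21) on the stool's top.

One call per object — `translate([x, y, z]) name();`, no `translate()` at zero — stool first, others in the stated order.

stool();
translate([4, 21, 433]) spool();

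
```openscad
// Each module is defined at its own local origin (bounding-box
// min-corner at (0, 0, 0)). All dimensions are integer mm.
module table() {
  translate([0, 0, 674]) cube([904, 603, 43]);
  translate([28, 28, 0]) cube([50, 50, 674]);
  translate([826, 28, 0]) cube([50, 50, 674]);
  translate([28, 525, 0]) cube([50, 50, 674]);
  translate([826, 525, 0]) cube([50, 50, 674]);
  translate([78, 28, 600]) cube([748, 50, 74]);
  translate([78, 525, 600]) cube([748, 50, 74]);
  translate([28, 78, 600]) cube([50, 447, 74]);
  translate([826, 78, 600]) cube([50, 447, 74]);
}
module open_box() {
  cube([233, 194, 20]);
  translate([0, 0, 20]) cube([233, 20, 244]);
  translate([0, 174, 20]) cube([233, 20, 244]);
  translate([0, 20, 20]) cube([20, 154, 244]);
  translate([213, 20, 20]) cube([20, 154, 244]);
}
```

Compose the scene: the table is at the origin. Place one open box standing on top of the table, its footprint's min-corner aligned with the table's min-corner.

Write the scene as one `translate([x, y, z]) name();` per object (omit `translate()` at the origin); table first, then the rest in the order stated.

table();
translate([0, 0, 717]) open_box();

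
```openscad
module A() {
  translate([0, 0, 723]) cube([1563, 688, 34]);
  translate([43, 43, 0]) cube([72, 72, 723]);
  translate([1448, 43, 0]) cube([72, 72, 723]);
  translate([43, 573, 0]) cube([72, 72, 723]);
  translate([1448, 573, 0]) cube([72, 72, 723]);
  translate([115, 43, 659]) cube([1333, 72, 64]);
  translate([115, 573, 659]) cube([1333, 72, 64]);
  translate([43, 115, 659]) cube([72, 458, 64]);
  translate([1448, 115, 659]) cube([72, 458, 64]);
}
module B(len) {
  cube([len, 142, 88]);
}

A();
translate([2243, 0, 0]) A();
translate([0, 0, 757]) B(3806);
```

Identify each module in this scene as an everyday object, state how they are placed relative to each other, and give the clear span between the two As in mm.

A is a table. B is a beam. A beam spans the tops of two tables. The clear span between the two tables is 680 mm.

Second table starts at x = 2243; first ends at x = 1563; clear span = 2243 − 1563 = 680 mm.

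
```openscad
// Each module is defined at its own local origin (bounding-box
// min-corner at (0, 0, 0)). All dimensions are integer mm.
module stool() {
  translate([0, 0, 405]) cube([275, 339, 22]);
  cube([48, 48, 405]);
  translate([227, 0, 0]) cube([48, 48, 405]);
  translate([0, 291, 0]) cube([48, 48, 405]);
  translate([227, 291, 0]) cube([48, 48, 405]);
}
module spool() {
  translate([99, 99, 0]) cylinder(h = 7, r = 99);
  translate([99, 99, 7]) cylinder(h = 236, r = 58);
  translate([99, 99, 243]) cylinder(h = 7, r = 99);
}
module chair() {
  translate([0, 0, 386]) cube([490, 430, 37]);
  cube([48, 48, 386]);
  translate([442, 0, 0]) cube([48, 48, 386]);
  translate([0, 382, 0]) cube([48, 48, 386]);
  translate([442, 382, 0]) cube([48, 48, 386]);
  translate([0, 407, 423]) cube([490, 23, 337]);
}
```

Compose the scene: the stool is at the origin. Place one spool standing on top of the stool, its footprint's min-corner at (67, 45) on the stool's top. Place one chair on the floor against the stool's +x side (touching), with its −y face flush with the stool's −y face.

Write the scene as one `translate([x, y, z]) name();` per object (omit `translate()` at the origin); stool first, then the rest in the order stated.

stool();
translate([67, 45, 427]) spool();
translate([275, 0, 0]) chair();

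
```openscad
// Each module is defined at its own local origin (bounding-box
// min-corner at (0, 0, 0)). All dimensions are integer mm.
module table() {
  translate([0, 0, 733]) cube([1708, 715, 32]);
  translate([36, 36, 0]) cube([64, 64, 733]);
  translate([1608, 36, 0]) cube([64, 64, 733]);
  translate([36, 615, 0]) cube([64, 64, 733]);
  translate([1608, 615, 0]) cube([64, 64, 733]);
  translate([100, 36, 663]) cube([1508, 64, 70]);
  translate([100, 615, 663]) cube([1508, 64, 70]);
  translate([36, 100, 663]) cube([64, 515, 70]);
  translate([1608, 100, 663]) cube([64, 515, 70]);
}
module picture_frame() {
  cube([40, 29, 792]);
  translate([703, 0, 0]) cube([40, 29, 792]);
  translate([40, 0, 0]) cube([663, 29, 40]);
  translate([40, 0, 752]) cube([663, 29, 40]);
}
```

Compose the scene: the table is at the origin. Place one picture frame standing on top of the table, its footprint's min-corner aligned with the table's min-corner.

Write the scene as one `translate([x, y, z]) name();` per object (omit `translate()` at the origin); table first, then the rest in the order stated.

table();
translate([0, 0, 765]) picture_frame();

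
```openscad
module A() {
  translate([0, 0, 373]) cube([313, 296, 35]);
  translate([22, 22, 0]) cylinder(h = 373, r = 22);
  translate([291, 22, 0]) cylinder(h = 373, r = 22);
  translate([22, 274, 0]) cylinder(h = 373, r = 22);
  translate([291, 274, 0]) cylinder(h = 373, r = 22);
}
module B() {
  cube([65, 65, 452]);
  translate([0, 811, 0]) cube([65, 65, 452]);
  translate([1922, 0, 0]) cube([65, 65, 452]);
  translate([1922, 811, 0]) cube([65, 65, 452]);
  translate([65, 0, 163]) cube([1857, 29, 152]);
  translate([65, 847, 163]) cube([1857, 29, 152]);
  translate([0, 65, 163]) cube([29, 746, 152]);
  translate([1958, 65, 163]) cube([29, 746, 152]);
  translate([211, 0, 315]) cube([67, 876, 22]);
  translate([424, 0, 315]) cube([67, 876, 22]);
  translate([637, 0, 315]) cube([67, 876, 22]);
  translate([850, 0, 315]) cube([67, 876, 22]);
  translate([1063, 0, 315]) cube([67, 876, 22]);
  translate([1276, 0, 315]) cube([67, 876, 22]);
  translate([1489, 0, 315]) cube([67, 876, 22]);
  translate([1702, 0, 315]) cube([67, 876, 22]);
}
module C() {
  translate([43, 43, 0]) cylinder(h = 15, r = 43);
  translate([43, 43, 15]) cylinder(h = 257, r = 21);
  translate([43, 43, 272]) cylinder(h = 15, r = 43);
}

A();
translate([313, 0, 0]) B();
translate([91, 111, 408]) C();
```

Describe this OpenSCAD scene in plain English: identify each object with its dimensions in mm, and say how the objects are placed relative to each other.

A is a four-legged stool. The seat is a 313×296×35 mm slab whose top surface is at z = 408 mm; four round legs, each 44 mm in diameter, run from the floor (z = 0) to the underside of the seat, each leg's axis is inset half a diameter from the nearest pair of seat edges (so the leg's bounding box is flush with the corner).

B is a bed frame 1987 mm long (x) by 876 mm wide (y). Four 65×65 mm corner posts, 452 mm tall, at the corners of the footprint. Four rails of 29 mm thickness and 152 mm height run between adjacent posts with their undersides at z = 163 mm, their outer faces flush with the outside of the frame (the two x-running rails run between the posts' inner faces; the two y-running rails run between the posts' inner faces). 8 slats, each 67 mm wide (x) and 22 mm thick, lie across the top of the two x-running rails, running the full 876 mm width of the frame in y; the slats are evenly spaced along x between the inner faces of the end posts with equal gaps (rounded down to the nearest mm) at the −x end and between each pair — any rounding remainder accumulates at the +x end.

C is a spool: two coaxial disc flanges of radius 43 mm and thickness 15 mm, joined by a core cylinder of radius 21 mm and height 257 mm. The lower flange rests on z = 0 and the three cylinders share a vertical axis.

The bed frame is against the stool's +x side, with their −y faces flush. The spool is on top of the stool.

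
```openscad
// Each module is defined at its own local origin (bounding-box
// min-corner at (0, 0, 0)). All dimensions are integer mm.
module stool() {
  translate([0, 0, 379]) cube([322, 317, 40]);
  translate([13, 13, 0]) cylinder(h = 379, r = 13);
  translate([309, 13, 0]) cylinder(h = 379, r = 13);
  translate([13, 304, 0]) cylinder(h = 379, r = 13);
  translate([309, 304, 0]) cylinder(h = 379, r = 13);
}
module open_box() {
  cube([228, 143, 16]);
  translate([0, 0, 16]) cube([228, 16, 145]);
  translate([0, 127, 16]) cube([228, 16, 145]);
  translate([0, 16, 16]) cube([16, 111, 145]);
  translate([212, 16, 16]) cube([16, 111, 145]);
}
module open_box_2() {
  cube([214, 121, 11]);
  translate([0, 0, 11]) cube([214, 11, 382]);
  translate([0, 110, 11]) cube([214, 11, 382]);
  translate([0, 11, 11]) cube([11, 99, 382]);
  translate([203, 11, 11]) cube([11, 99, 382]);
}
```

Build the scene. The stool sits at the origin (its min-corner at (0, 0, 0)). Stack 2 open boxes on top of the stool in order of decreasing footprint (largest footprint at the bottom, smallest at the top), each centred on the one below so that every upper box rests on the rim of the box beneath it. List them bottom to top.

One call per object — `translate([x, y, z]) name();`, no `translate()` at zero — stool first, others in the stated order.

stool();
translate([47, 87, 419]) open_box();
translate([54, 98, 580]) open_box_2();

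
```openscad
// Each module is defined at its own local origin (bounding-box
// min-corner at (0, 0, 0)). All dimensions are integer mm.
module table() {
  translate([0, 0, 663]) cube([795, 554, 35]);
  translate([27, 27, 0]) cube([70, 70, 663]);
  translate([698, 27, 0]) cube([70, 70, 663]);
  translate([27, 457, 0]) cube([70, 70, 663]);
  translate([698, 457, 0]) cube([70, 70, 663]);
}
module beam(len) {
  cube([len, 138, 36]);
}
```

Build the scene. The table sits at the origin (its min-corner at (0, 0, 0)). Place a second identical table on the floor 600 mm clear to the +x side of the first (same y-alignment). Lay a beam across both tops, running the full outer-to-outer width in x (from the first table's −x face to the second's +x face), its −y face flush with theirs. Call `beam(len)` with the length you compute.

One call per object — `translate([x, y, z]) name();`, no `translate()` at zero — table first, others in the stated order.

table();
translate([1395, 0, 0]) table();
translate([0, 0, 698]) beam(2190);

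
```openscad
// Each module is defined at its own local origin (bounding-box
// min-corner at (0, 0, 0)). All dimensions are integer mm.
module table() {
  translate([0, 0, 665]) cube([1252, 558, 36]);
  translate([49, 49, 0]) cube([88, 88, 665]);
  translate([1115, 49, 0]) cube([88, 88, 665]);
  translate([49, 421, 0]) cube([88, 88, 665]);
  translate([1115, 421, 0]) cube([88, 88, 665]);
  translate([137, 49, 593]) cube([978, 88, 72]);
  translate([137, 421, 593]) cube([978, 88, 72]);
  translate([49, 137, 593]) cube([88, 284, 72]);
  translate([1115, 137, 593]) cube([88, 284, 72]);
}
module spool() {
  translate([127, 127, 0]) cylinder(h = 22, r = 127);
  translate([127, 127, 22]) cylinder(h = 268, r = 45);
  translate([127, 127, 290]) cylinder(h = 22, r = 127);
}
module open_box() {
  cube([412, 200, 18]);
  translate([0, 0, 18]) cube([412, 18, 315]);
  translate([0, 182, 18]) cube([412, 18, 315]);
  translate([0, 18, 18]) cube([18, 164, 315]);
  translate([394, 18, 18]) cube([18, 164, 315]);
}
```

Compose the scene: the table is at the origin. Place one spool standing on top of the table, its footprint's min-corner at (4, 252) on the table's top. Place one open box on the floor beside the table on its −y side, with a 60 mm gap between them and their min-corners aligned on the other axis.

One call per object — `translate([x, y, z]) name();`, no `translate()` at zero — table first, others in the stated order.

table();
translate([4, 252, 701]) spool();
translate([0, -260, 0]) open_box();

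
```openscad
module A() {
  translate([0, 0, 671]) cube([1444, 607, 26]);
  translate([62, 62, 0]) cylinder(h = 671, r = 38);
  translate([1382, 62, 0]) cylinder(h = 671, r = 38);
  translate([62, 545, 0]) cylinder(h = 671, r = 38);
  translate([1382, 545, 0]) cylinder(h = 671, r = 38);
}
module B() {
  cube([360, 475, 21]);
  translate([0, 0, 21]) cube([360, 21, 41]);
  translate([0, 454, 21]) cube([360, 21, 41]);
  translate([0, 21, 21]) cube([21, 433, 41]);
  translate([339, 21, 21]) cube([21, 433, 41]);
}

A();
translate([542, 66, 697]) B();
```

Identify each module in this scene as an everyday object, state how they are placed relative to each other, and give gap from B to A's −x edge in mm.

A is a table. B is an open box. The open box is on top of the table, centred. The gap from the open box to the table's −x edge is 542 mm.

The open box's min-x is at 542; the table's min-x is 0; gap = 542 mm.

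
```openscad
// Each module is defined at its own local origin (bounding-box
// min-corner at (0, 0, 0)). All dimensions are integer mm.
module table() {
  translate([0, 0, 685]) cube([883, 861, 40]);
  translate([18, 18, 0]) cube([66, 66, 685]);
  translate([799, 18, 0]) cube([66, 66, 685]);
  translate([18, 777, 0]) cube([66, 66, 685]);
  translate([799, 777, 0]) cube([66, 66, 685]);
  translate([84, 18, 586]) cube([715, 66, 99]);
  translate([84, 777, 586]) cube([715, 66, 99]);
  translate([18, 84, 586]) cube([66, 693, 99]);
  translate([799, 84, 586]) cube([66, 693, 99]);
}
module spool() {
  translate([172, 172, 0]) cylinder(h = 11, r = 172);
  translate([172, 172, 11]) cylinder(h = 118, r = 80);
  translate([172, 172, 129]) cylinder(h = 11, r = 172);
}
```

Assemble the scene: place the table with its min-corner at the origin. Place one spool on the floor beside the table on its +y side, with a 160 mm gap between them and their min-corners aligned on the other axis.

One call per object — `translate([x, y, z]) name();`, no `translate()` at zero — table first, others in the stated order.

table();
translate([0, 1021, 0]) spool();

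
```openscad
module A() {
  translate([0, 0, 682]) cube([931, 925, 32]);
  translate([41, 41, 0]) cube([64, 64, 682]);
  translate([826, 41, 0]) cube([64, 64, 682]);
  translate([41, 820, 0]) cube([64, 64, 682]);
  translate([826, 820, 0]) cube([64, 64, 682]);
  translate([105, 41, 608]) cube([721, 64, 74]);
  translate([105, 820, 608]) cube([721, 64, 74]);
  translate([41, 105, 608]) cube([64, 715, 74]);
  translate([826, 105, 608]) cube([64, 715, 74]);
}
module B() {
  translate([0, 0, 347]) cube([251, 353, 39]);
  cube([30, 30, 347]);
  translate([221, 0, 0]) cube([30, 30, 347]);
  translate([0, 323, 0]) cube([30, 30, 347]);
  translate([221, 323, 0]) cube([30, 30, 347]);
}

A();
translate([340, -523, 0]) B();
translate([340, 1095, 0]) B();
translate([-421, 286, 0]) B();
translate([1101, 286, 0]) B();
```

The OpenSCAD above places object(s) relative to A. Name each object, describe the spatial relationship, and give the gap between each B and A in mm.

A is a table. B is a stool. Four stools sit around the table at the −y, +y, −x, +x sides. The gap between each stool and the table is 170 mm.

Each stool's nearest face is 170 mm from the table's bounding box.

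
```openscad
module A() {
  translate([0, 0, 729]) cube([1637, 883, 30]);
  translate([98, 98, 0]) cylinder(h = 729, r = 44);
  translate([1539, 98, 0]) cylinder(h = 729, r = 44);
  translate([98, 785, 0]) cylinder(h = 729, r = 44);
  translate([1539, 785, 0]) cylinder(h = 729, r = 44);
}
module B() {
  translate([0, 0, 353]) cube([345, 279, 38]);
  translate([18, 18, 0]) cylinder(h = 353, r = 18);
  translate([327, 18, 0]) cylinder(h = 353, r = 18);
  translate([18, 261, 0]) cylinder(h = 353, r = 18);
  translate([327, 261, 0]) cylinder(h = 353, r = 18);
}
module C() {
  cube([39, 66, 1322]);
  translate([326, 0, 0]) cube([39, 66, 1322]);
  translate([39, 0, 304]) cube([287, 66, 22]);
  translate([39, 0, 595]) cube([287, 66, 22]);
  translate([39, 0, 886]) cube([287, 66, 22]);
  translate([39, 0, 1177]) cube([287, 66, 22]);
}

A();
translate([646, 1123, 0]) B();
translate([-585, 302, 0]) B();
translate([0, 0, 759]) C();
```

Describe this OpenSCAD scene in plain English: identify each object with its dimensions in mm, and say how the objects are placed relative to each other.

A is a table with a 1637×883 mm rectangular top, 30 mm thick, top surface at z = 759 mm, supported by four round legs of 88 mm diameter, each leg's bounding box inset 54 mm from the nearest pair of top edges, running from the floor.

B is a simple wooden stool: a rectangular seat 345 mm (x) by 279 mm (y), 38 mm thick, top face at z = 391 mm, on four round legs, each 36 mm in diameter. The legs rest on z = 0, each leg's axis is inset half a diameter from the nearest pair of seat edges (so the leg's bounding box is flush with the corner).

C is a wooden ladder with two side rails of 39×66 mm section and 1322 mm height, set 365 mm apart overall. Between them run 4 rectangular rungs (66 mm deep, 22 mm thick), front faces flush with the rails' −y face. The bottom of the first rung is 304 mm above the floor and each subsequent rung is 291 mm higher than the one below.

Two stools sit around the table at the +y, −x sides. The ladder is on top of the table.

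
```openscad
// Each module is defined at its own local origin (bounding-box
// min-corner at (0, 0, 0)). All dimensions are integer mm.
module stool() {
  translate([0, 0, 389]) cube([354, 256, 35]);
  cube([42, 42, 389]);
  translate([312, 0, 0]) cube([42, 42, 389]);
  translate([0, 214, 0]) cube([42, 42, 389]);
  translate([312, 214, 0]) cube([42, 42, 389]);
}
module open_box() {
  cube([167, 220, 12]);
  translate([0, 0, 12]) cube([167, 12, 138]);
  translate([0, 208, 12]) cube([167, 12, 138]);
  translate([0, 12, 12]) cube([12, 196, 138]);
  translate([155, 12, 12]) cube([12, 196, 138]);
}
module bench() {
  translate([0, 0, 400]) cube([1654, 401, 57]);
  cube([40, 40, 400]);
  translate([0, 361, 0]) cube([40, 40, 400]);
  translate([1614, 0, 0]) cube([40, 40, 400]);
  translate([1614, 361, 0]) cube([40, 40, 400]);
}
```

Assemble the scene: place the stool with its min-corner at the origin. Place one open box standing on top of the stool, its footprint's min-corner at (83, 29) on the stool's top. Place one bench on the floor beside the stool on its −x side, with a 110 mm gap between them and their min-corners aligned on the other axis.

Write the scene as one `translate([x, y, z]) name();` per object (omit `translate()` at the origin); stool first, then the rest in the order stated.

stool();
translate([83, 29, 424]) open_box();
translate([-1764, 0, 0]) bench();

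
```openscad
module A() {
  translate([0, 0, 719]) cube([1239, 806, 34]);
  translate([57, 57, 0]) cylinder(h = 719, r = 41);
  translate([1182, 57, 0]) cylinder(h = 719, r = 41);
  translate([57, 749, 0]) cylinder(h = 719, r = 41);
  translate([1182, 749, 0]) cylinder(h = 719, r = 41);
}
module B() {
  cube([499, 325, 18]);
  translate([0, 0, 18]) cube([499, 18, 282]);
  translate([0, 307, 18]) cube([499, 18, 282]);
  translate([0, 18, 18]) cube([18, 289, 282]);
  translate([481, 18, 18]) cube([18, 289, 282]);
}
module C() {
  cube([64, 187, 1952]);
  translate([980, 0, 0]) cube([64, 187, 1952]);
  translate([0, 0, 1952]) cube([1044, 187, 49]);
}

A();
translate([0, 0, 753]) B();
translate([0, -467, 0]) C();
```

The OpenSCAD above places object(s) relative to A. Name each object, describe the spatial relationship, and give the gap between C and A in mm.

The door frame's nearest face is 280 mm from the table's −y face.

A is a table. B is an open box. C is a door frame. The open box is on top of the table. The door frame is on the floor beside the table on its −y side. The gap between the door frame and the table is 280 mm.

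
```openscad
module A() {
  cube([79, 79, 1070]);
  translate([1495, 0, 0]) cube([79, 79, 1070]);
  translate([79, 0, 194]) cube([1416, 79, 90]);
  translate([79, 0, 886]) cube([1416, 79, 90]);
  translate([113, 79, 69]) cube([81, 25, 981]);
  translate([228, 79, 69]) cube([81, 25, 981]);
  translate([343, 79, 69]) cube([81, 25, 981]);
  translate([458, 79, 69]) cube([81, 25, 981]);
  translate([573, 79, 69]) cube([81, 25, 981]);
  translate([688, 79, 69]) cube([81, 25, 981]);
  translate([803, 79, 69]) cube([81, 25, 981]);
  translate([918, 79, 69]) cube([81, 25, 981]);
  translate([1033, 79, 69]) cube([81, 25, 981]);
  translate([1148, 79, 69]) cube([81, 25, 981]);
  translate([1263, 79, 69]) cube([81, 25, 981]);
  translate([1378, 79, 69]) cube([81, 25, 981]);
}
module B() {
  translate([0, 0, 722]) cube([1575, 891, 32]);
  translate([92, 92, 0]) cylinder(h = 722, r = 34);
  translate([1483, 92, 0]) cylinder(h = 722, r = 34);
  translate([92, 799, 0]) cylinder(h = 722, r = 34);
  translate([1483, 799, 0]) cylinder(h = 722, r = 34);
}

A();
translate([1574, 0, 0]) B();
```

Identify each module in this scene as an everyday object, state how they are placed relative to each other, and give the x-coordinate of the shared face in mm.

A is a fence section. B is a table. The table is against the fence section's +x side, with their −y faces flush. The x-coordinate of the shared face is 1574 mm.

The fence section's +x face and the table's −x face are both at x = 1574 mm.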